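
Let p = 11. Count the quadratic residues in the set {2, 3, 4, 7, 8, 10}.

(2/11) = -1 → non-residue.
(3/11) = +1 → QR.
(4/11) = +1 → QR.
(7/11) = -1 → non-residue.
(8/11) = -1 → non-residue.
(10/11) = -1 → non-residue.
Total quadratic residues among the 6: 2.

2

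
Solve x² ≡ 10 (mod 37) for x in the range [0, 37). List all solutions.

11, 26

37 ≡ 1 (mod 4), so we find a root by search.
Trying successive values, 11² = 121 ≡ 10 (mod 37). The other root is 37 − 11 = 26.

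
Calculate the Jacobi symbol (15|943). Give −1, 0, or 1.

Reciprocity: 15 ≡ 3 and 943 ≡ 3 (mod 4), so (15/943) = −(943/15).
Reduce top mod 15: now compute (13/15).
Reciprocity: 13 ≡ 1 and 15 ≡ 3 (mod 4), so (13/15) = +(15/13).
Reduce top mod 13: now compute (2/13).
Pull out 2: since 13 ≡ 5 (mod 8), (2/13) = -1.
Reached (1/13) = 1. Collecting the sign flips along the way, the symbol is +1.

1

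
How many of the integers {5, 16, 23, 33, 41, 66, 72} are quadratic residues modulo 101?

(5/101) = +1 → QR.
(16/101) = +1 → QR.
(23/101) = +1 → QR.
(33/101) = +1 → QR.
(41/101) = -1 → non-residue.
(66/101) = -1 → non-residue.
(72/101) = -1 → non-residue.
Total quadratic residues among the 7: 4.

4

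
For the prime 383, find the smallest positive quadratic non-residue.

(2/383) = +1, so 2 is a residue.
(3/383) = +1, so 3 is a residue.
(4/383) = +1, so 4 is a residue.
(5/383) = −1, so 5 is the smallest positive non-residue mod 383.

5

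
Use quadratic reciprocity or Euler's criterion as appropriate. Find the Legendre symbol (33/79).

-1

Euler's criterion: (33/79) ≡ 33^39 (mod 79).
33^2 ≡ 62 (mod 79)
33^4 ≡ 52 (mod 79)
33^8 ≡ 18 (mod 79)
33^16 ≡ 8 (mod 79)
33^32 ≡ 64 (mod 79)
33^39 = 33^(32+4+2+1) ≡ 78 (mod 79).
Result is 78 ≡ −1, so (33/79) = −1.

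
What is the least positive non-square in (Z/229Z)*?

(2/229) = −1, so 2 is the smallest positive non-residue mod 229.

2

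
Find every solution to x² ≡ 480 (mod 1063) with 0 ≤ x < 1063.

Since 1063 ≡ 3 (mod 4), a square root of 480 is 480^((1063+1)/4) = 480^266 mod 1063.
Repeated squaring: 480^2≡792, 480^4≡94, 480^8≡332, 480^16≡735, 480^32≡221, 480^64≡1006, 480^128≡60, 480^256≡411 (mod 1063).
480^266 = 480^(256+8+2) ≡ 89 (mod 1063).
Check: 89² = 7921 ≡ 480 (mod 1063). The two roots are 89 and 974.

89, 974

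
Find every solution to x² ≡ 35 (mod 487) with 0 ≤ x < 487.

Since 487 ≡ 3 (mod 4), a square root of 35 is 35^((487+1)/4) = 35^122 mod 487.
Repeated squaring: 35^2≡251, 35^4≡178, 35^8≡29, 35^16≡354, 35^32≡157, 35^64≡299 (mod 487).
35^122 = 35^(64+32+16+8+2) ≡ 106 (mod 487).
Check: 106² = 11236 ≡ 35 (mod 487). The two roots are 106 and 381.

106, 381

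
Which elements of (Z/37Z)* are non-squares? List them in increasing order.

Square k = 1,…,18 (k and 37−k give the same square):
1²=1, 2²=4, 3²=9, 4²=16, 5²=25, 6²=36, 7²≡12, 8²≡27, 9²≡7, 10²≡26, 11²≡10, 12²≡33, 13²≡21, 14²≡11, 15²≡3, 16²≡34, 17²≡30, 18²≡28 (mod 37).
The residues are {1, 3, 4, 7, 9, 10, 11, 12, 16, 21, 25, 26, 27, 28, 30, 33, 34, 36}; the non-residues are the remaining 18 nonzero classes.

2,5,6,8,13,14,15,17,18,19,20,22,23,24,29,31,32,35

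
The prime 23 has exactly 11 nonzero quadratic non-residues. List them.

Square k = 1,…,11 (k and 23−k give the same square):
1²=1, 2²=4, 3²=9, 4²=16, 5²≡2, 6²≡13, 7²≡3, 8²≡18, 9²≡12, 10²≡8, 11²≡6 (mod 23).
The residues are {1, 2, 3, 4, 6, 8, 9, 12, 13, 16, 18}; the non-residues are the remaining 11 nonzero classes.

5 7 10 11 14 15 17 19 20 21 22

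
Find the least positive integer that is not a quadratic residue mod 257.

(2/257) = +1, so 2 is a residue.
(3/257) = −1, so 3 is the smallest positive non-residue mod 257.

3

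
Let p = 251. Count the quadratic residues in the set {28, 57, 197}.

2

(28/251) = +1 → QR.
(57/251) = -1 → non-residue.
(197/251) = +1 → QR.
Total quadratic residues among the 3: 2.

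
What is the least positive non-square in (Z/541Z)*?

(2/541) = −1, so 2 is the smallest positive non-residue mod 541.

2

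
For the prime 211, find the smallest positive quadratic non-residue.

(2/211) = −1, so 2 is the smallest positive non-residue mod 211.

2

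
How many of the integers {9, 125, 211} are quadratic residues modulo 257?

2

(9/257) = +1 → QR.
(125/257) = -1 → non-residue.
(211/257) = +1 → QR.
Total quadratic residues among the 3: 2.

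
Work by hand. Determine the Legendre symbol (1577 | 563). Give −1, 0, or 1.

-1

First reduce: 1577 ≡ 451 (mod 563).
Reciprocity: 451 ≡ 3 and 563 ≡ 3 (mod 4), so (451/563) = −(563/451).
Reduce top mod 451: now compute (112/451).
Pull out 2^4: since 451 ≡ 3 (mod 8), (2/451) = -1, so (2/451)^4 = +1.
Reciprocity: 7 ≡ 3 and 451 ≡ 3 (mod 4), so (7/451) = −(451/7).
Reduce top mod 7: now compute (3/7).
Reciprocity: 3 ≡ 3 and 7 ≡ 3 (mod 4), so (3/7) = −(7/3).
Reduce top mod 3: now compute (1/3).
Reached (1/3) = 1. Collecting the sign flips along the way, the symbol is -1.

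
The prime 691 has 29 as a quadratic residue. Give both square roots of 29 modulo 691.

212, 479

Since 691 ≡ 3 (mod 4), a square root of 29 is 29^((691+1)/4) = 29^173 mod 691.
Repeated squaring: 29^2≡150, 29^4≡388, 29^8≡597, 29^16≡544, 29^32≡188, 29^64≡103, 29^128≡244 (mod 691).
29^173 = 29^(128+32+8+4+1) ≡ 479 (mod 691).
Check: 479² = 229441 ≡ 29 (mod 691). The two roots are 212 and 479.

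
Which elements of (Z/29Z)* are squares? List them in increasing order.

Square k = 1,…,14 (k and 29−k give the same square):
1²=1, 2²=4, 3²=9, 4²=16, 5²=25, 6²≡7, 7²≡20, 8²≡6, 9²≡23, 10²≡13, 11²≡5, 12²≡28, 13²≡24, 14²≡22 (mod 29).
So the quadratic residues mod 29 are {1, 4, 5, 6, 7, 9, 13, 16, 20, 22, 23, 24, 25, 28}.

1, 4, 5, 6, 7, 9, 13, 16, 20, 22, 23, 24, 25, 28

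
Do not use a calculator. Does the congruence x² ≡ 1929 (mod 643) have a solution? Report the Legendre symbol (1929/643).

0

First reduce: 1929 ≡ 0 (mod 643).
Top reduces to 0: gcd > 1, so the symbol is 0.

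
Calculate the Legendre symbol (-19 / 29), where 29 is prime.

-1

First reduce: -19 ≡ 10 (mod 29).
Pull out 2: since 29 ≡ 5 (mod 8), (2/29) = -1.
Reciprocity: 5 ≡ 1 and 29 ≡ 1 (mod 4), so (5/29) = +(29/5).
Reduce top mod 5: now compute (4/5).
Pull out 2^2: since 5 ≡ 5 (mod 8), (2/5) = -1, so (2/5)^2 = +1.
Reached (1/5) = 1. Collecting the sign flips along the way, the symbol is -1.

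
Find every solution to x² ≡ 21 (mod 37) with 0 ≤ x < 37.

13, 24

37 ≡ 1 (mod 4), so we find a root by search.
Trying successive values, 13² = 169 ≡ 21 (mod 37). The other root is 37 − 13 = 24.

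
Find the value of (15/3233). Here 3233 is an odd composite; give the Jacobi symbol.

Reciprocity: 15 ≡ 3 and 3233 ≡ 1 (mod 4), so (15/3233) = +(3233/15).
Reduce top mod 15: now compute (8/15).
Pull out 2^3: since 15 ≡ 7 (mod 8), (2/15) = +1, so (2/15)^3 = +1.
Reached (1/15) = 1. Collecting the sign flips along the way, the symbol is +1.

1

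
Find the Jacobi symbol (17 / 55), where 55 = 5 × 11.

1

Reciprocity: 17 ≡ 1 and 55 ≡ 3 (mod 4), so (17/55) = +(55/17).
Reduce top mod 17: now compute (4/17).
Pull out 2^2: since 17 ≡ 1 (mod 8), (2/17) = +1, so (2/17)^2 = +1.
Reached (1/17) = 1. Collecting the sign flips along the way, the symbol is +1.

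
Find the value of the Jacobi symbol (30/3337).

Pull out 2: since 3337 ≡ 1 (mod 8), (2/3337) = +1.
Reciprocity: 15 ≡ 3 and 3337 ≡ 1 (mod 4), so (15/3337) = +(3337/15).
Reduce top mod 15: now compute (7/15).
Reciprocity: 7 ≡ 3 and 15 ≡ 3 (mod 4), so (7/15) = −(15/7).
Reduce top mod 7: now compute (1/7).
Reached (1/7) = 1. Collecting the sign flips along the way, the symbol is -1.

-1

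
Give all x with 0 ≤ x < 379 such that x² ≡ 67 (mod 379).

83, 296

Since 379 ≡ 3 (mod 4), a square root of 67 is 67^((379+1)/4) = 67^95 mod 379.
Repeated squaring: 67^2≡320, 67^4≡70, 67^8≡352, 67^16≡350, 67^32≡83, 67^64≡67 (mod 379).
67^95 = 67^(64+16+8+4+2+1) ≡ 83 (mod 379).
Check: 83² = 6889 ≡ 67 (mod 379). The two roots are 83 and 296.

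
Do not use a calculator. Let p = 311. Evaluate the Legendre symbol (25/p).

Euler's criterion: (25/311) ≡ 25^155 (mod 311).
25^2 ≡ 3 (mod 311)
25^4 ≡ 9 (mod 311)
25^8 ≡ 81 (mod 311)
25^16 ≡ 30 (mod 311)
25^32 ≡ 278 (mod 311)
25^64 ≡ 156 (mod 311)
25^128 ≡ 78 (mod 311)
25^155 = 25^(128+16+8+2+1) ≡ 1 (mod 311).
Result is 1, so (25/311) = 1.

1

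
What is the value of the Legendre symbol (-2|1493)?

-1

First reduce: -2 ≡ 1491 (mod 1493).
Reciprocity: 1491 ≡ 3 and 1493 ≡ 1 (mod 4), so (1491/1493) = +(1493/1491).
Reduce top mod 1491: now compute (2/1491).
Pull out 2: since 1491 ≡ 3 (mod 8), (2/1491) = -1.
Reached (1/1491) = 1. Collecting the sign flips along the way, the symbol is -1.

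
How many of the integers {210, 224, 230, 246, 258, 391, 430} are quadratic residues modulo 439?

(210/439) = -1 → non-residue.
(224/439) = +1 → QR.
(230/439) = -1 → non-residue.
(246/439) = +1 → QR.
(258/439) = +1 → QR.
(391/439) = +1 → QR.
(430/439) = -1 → non-residue.
Total quadratic residues among the 7: 4.

4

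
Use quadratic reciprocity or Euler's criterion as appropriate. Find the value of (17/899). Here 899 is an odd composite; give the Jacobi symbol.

1

Reciprocity: 17 ≡ 1 and 899 ≡ 3 (mod 4), so (17/899) = +(899/17).
Reduce top mod 17: now compute (15/17).
Reciprocity: 15 ≡ 3 and 17 ≡ 1 (mod 4), so (15/17) = +(17/15).
Reduce top mod 15: now compute (2/15).
Pull out 2: since 15 ≡ 7 (mod 8), (2/15) = +1.
Reached (1/15) = 1. Collecting the sign flips along the way, the symbol is +1.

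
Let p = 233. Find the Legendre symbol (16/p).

1

Pull out 2^4: since 233 ≡ 1 (mod 8), (2/233) = +1, so (2/233)^4 = +1.
Reached (1/233) = 1. Collecting the sign flips along the way, the symbol is +1.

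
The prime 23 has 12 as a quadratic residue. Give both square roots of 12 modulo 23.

9, 14

Since 23 ≡ 3 (mod 4), a square root of 12 is 12^((23+1)/4) = 12^6 mod 23.
Repeated squaring: 12^2≡6, 12^4≡13 (mod 23).
12^6 = 12^(4+2) ≡ 9 (mod 23).
Check: 9² = 81 ≡ 12 (mod 23). The two roots are 9 and 14.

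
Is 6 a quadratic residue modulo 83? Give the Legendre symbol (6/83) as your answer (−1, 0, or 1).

Pull out 2: since 83 ≡ 3 (mod 8), (2/83) = -1.
Reciprocity: 3 ≡ 3 and 83 ≡ 3 (mod 4), so (3/83) = −(83/3).
Reduce top mod 3: now compute (2/3).
Pull out 2: since 3 ≡ 3 (mod 8), (2/3) = -1.
Reached (1/3) = 1. Collecting the sign flips along the way, the symbol is -1.

-1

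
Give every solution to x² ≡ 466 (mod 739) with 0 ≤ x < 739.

70, 669

Since 739 ≡ 3 (mod 4), a square root of 466 is 466^((739+1)/4) = 466^185 mod 739.
Repeated squaring: 466^2≡629, 466^4≡276, 466^8≡59, 466^16≡525, 466^32≡717, 466^64≡484, 466^128≡732 (mod 739).
466^185 = 466^(128+32+16+8+1) ≡ 70 (mod 739).
Check: 70² = 4900 ≡ 466 (mod 739). The two roots are 70 and 669.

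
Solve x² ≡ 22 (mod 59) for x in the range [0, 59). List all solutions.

9, 50

Since 59 ≡ 3 (mod 4), a square root of 22 is 22^((59+1)/4) = 22^15 mod 59.
Repeated squaring: 22^2≡12, 22^4≡26, 22^8≡27 (mod 59).
22^15 = 22^(8+4+2+1) ≡ 9 (mod 59).
Check: 9² = 81 ≡ 22 (mod 59). The two roots are 9 and 50.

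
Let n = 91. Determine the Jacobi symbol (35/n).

Reciprocity: 35 ≡ 3 and 91 ≡ 3 (mod 4), so (35/91) = −(91/35).
Reduce top mod 35: now compute (21/35).
Reciprocity: 21 ≡ 1 and 35 ≡ 3 (mod 4), so (21/35) = +(35/21).
Reduce top mod 21: now compute (14/21).
Pull out 2: since 21 ≡ 5 (mod 8), (2/21) = -1.
Reciprocity: 7 ≡ 3 and 21 ≡ 1 (mod 4), so (7/21) = +(21/7).
Reduce top mod 7: now compute (0/7).
Top reduces to 0: gcd > 1, so the symbol is 0.

0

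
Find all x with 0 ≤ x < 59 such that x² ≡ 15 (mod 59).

29, 30

Since 59 ≡ 3 (mod 4), a square root of 15 is 15^((59+1)/4) = 15^15 mod 59.
Repeated squaring: 15^2≡48, 15^4≡3, 15^8≡9 (mod 59).
15^15 = 15^(8+4+2+1) ≡ 29 (mod 59).
Check: 29² = 841 ≡ 15 (mod 59). The two roots are 29 and 30.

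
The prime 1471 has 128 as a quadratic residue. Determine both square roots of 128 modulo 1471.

Since 1471 ≡ 3 (mod 4), a square root of 128 is 128^((1471+1)/4) = 128^368 mod 1471.
Repeated squaring: 128^2≡203, 128^4≡21, 128^8≡441, 128^16≡309, 128^32≡1337, 128^64≡304, 128^128≡1214, 128^256≡1325 (mod 1471).
128^368 = 128^(256+64+32+16) ≡ 945 (mod 1471).
Check: 945² = 893025 ≡ 128 (mod 1471). The two roots are 526 and 945.

526, 945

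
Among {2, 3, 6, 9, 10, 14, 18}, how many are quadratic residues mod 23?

(2/23) = +1 → QR.
(3/23) = +1 → QR.
(6/23) = +1 → QR.
(9/23) = +1 → QR.
(10/23) = -1 → non-residue.
(14/23) = -1 → non-residue.
(18/23) = +1 → QR.
Total quadratic residues among the 7: 5.

5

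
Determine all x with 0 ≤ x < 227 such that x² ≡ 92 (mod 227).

41, 186

Since 227 ≡ 3 (mod 4), a square root of 92 is 92^((227+1)/4) = 92^57 mod 227.
Repeated squaring: 92^2≡65, 92^4≡139, 92^8≡26, 92^16≡222, 92^32≡25 (mod 227).
92^57 = 92^(32+16+8+1) ≡ 186 (mod 227).
Check: 186² = 34596 ≡ 92 (mod 227). The two roots are 41 and 186.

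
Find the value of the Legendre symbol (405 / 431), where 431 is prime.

1

Euler's criterion: (405/431) ≡ 405^215 (mod 431).
405^2 ≡ 245 (mod 431)
405^4 ≡ 116 (mod 431)
405^8 ≡ 95 (mod 431)
405^16 ≡ 405 (mod 431)
405^32 ≡ 245 (mod 431)
405^64 ≡ 116 (mod 431)
405^128 ≡ 95 (mod 431)
405^215 = 405^(128+64+16+4+2+1) ≡ 1 (mod 431).
Result is 1, so (405/431) = 1.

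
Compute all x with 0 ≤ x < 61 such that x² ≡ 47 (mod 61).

13, 48

61 ≡ 1 (mod 4), so we find a root by search.
Trying successive values, 13² = 169 ≡ 47 (mod 61). The other root is 61 − 13 = 48.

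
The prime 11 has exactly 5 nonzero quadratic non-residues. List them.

2, 6, 7, 8, 10

Square k = 1,…,5 (k and 11−k give the same square):
1²=1, 2²=4, 3²=9, 4²≡5, 5²≡3 (mod 11).
The residues are {1, 3, 4, 5, 9}; the non-residues are the remaining 5 nonzero classes.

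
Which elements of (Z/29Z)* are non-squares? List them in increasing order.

2, 3, 8, 10, 11, 12, 14, 15, 17, 18, 19, 21, 26, 27

Square k = 1,…,14 (k and 29−k give the same square):
1²=1, 2²=4, 3²=9, 4²=16, 5²=25, 6²≡7, 7²≡20, 8²≡6, 9²≡23, 10²≡13, 11²≡5, 12²≡28, 13²≡24, 14²≡22 (mod 29).
The residues are {1, 4, 5, 6, 7, 9, 13, 16, 20, 22, 23, 24, 25, 28}; the non-residues are the remaining 14 nonzero classes.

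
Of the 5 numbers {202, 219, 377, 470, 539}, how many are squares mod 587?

(202/587) = -1 → non-residue.
(219/587) = +1 → QR.
(377/587) = -1 → non-residue.
(470/587) = +1 → QR.
(539/587) = -1 → non-residue.
Total quadratic residues among the 5: 2.

2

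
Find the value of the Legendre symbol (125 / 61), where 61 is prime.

Euler's criterion: (125/61) ≡ 3^30 (mod 61).
3^2 ≡ 9 (mod 61)
3^4 ≡ 20 (mod 61)
3^8 ≡ 34 (mod 61)
3^16 ≡ 58 (mod 61)
3^30 = 3^(16+8+4+2) ≡ 1 (mod 61).
Result is 1, so (125/61) = 1.

1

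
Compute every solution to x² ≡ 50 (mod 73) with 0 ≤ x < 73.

73 ≡ 1 (mod 4), so we find a root by search.
Trying successive values, 14² = 196 ≡ 50 (mod 73). The other root is 73 − 14 = 59.

14, 59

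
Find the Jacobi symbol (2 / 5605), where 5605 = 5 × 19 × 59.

Pull out 2: since 5605 ≡ 5 (mod 8), (2/5605) = -1.
Reached (1/5605) = 1. Collecting the sign flips along the way, the symbol is -1.

-1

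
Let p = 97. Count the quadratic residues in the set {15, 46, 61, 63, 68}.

(15/97) = -1 → non-residue.
(46/97) = -1 → non-residue.
(61/97) = +1 → QR.
(63/97) = -1 → non-residue.
(68/97) = -1 → non-residue.
Total quadratic residues among the 5: 1.

1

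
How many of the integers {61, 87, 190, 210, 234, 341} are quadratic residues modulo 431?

(61/431) = +1 → QR.
(87/431) = +1 → QR.
(190/431) = +1 → QR.
(210/431) = -1 → non-residue.
(234/431) = -1 → non-residue.
(341/431) = -1 → non-residue.
Total quadratic residues among the 6: 3.

3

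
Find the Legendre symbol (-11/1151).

First reduce: -11 ≡ 1140 (mod 1151).
Pull out 2^2: since 1151 ≡ 7 (mod 8), (2/1151) = +1, so (2/1151)^2 = +1.
Reciprocity: 285 ≡ 1 and 1151 ≡ 3 (mod 4), so (285/1151) = +(1151/285).
Reduce top mod 285: now compute (11/285).
Reciprocity: 11 ≡ 3 and 285 ≡ 1 (mod 4), so (11/285) = +(285/11).
Reduce top mod 11: now compute (10/11).
Pull out 2: since 11 ≡ 3 (mod 8), (2/11) = -1.
Reciprocity: 5 ≡ 1 and 11 ≡ 3 (mod 4), so (5/11) = +(11/5).
Reduce top mod 5: now compute (1/5).
Reached (1/5) = 1. Collecting the sign flips along the way, the symbol is -1.

-1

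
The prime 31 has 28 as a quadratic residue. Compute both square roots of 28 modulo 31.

11, 20

Since 31 ≡ 3 (mod 4), a square root of 28 is 28^((31+1)/4) = 28^8 mod 31.
Repeated squaring: 28^2≡9, 28^4≡19, 28^8≡20 (mod 31).
28^8 = 28^(8) ≡ 20 (mod 31).
Check: 20² = 400 ≡ 28 (mod 31). The two roots are 11 and 20.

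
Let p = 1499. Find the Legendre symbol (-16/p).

-1

First reduce: -16 ≡ 1483 (mod 1499).
Reciprocity: 1483 ≡ 3 and 1499 ≡ 3 (mod 4), so (1483/1499) = −(1499/1483).
Reduce top mod 1483: now compute (16/1483).
Pull out 2^4: since 1483 ≡ 3 (mod 8), (2/1483) = -1, so (2/1483)^4 = +1.
Reached (1/1483) = 1. Collecting the sign flips along the way, the symbol is -1.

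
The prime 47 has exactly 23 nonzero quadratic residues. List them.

Square k = 1,…,23 (k and 47−k give the same square):
1²=1, 2²=4, 3²=9, 4²=16, 5²=25, 6²=36, 7²≡2, 8²≡17, 9²≡34, 10²≡6, 11²≡27, 12²≡3, 13²≡28, 14²≡8, 15²≡37, 16²≡21, 17²≡7, 18²≡42, 19²≡32, 20²≡24, 21²≡18, 22²≡14, 23²≡12 (mod 47).
So the quadratic residues mod 47 are {1, 2, 3, 4, 6, 7, 8, 9, 12, 14, 16, 17, 18, 21, 24, 25, 27, 28, 32, 34, 36, 37, 42}.

1,2,3,4,6,7,8,9,12,14,16,17,18,21,24,25,27,28,32,34,36,37,42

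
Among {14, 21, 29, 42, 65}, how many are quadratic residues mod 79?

3

(14/79) = -1 → non-residue.
(21/79) = +1 → QR.
(29/79) = -1 → non-residue.
(42/79) = +1 → QR.
(65/79) = +1 → QR.
Total quadratic residues among the 5: 3.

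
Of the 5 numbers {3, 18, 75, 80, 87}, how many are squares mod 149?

1

(3/149) = -1 → non-residue.
(18/149) = -1 → non-residue.
(75/149) = -1 → non-residue.
(80/149) = +1 → QR.
(87/149) = -1 → non-residue.
Total quadratic residues among the 5: 1.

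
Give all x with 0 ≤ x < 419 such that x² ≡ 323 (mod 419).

177, 242

Since 419 ≡ 3 (mod 4), a square root of 323 is 323^((419+1)/4) = 323^105 mod 419.
Repeated squaring: 323^2≡417, 323^4≡4, 323^8≡16, 323^16≡256, 323^32≡172, 323^64≡254 (mod 419).
323^105 = 323^(64+32+8+1) ≡ 177 (mod 419).
Check: 177² = 31329 ≡ 323 (mod 419). The two roots are 177 and 242.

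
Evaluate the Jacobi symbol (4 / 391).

Pull out 2^2: since 391 ≡ 7 (mod 8), (2/391) = +1, so (2/391)^2 = +1.
Reached (1/391) = 1. Collecting the sign flips along the way, the symbol is +1.

1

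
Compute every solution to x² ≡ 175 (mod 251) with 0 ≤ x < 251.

Since 251 ≡ 3 (mod 4), a square root of 175 is 175^((251+1)/4) = 175^63 mod 251.
Repeated squaring: 175^2≡3, 175^4≡9, 175^8≡81, 175^16≡35, 175^32≡221 (mod 251).
175^63 = 175^(32+16+8+4+2+1) ≡ 41 (mod 251).
Check: 41² = 1681 ≡ 175 (mod 251). The two roots are 41 and 210.

41, 210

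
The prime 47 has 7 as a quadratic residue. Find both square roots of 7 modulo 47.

17, 30

Since 47 ≡ 3 (mod 4), a square root of 7 is 7^((47+1)/4) = 7^12 mod 47.
Repeated squaring: 7^2≡2, 7^4≡4, 7^8≡16 (mod 47).
7^12 = 7^(8+4) ≡ 17 (mod 47).
Check: 17² = 289 ≡ 7 (mod 47). The two roots are 17 and 30.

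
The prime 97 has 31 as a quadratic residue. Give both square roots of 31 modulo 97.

97 ≡ 1 (mod 4), so we find a root by search.
Trying successive values, 15² = 225 ≡ 31 (mod 97). The other root is 97 − 15 = 82.

15, 82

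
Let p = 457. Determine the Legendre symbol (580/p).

-1

Euler's criterion: (580/457) ≡ 123^228 (mod 457).
123^2 ≡ 48 (mod 457)
123^4 ≡ 19 (mod 457)
123^8 ≡ 361 (mod 457)
123^16 ≡ 76 (mod 457)
123^32 ≡ 292 (mod 457)
123^64 ≡ 262 (mod 457)
123^128 ≡ 94 (mod 457)
123^228 = 123^(128+64+32+4) ≡ 456 (mod 457).
Result is 456 ≡ −1, so (580/457) = −1.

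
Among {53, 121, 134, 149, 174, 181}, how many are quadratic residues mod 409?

2

(53/409) = +1 → QR.
(121/409) = +1 → QR.
(134/409) = -1 → non-residue.
(149/409) = -1 → non-residue.
(174/409) = -1 → non-residue.
(181/409) = -1 → non-residue.
Total quadratic residues among the 6: 2.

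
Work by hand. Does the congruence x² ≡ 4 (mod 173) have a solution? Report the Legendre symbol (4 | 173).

Pull out 2^2: since 173 ≡ 5 (mod 8), (2/173) = -1, so (2/173)^2 = +1.
Reached (1/173) = 1. Collecting the sign flips along the way, the symbol is +1.

1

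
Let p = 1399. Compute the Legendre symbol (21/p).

Reciprocity: 21 ≡ 1 and 1399 ≡ 3 (mod 4), so (21/1399) = +(1399/21).
Reduce top mod 21: now compute (13/21).
Reciprocity: 13 ≡ 1 and 21 ≡ 1 (mod 4), so (13/21) = +(21/13).
Reduce top mod 13: now compute (8/13).
Pull out 2^3: since 13 ≡ 5 (mod 8), (2/13) = -1, so (2/13)^3 = -1.
Reached (1/13) = 1. Collecting the sign flips along the way, the symbol is -1.

-1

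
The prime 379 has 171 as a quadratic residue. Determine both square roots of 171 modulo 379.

102, 277

Since 379 ≡ 3 (mod 4), a square root of 171 is 171^((379+1)/4) = 171^95 mod 379.
Repeated squaring: 171^2≡58, 171^4≡332, 171^8≡314, 171^16≡56, 171^32≡104, 171^64≡204 (mod 379).
171^95 = 171^(64+16+8+4+2+1) ≡ 277 (mod 379).
Check: 277² = 76729 ≡ 171 (mod 379). The two roots are 102 and 277.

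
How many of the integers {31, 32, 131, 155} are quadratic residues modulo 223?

(31/223) = +1 → QR.
(32/223) = +1 → QR.
(131/223) = +1 → QR.
(155/223) = -1 → non-residue.
Total quadratic residues among the 4: 3.

3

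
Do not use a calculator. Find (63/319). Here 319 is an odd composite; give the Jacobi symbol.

Reciprocity: 63 ≡ 3 and 319 ≡ 3 (mod 4), so (63/319) = −(319/63).
Reduce top mod 63: now compute (4/63).
Pull out 2^2: since 63 ≡ 7 (mod 8), (2/63) = +1, so (2/63)^2 = +1.
Reached (1/63) = 1. Collecting the sign flips along the way, the symbol is -1.

-1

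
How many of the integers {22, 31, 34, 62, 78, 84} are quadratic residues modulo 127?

5

(22/127) = +1 → QR.
(31/127) = +1 → QR.
(34/127) = +1 → QR.
(62/127) = +1 → QR.
(78/127) = -1 → non-residue.
(84/127) = +1 → QR.
Total quadratic residues among the 6: 5.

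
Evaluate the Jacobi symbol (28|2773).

Pull out 2^2: since 2773 ≡ 5 (mod 8), (2/2773) = -1, so (2/2773)^2 = +1.
Reciprocity: 7 ≡ 3 and 2773 ≡ 1 (mod 4), so (7/2773) = +(2773/7).
Reduce top mod 7: now compute (1/7).
Reached (1/7) = 1. Collecting the sign flips along the way, the symbol is +1.

1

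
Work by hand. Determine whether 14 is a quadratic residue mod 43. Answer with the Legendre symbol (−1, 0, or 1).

1

Pull out 2: since 43 ≡ 3 (mod 8), (2/43) = -1.
Reciprocity: 7 ≡ 3 and 43 ≡ 3 (mod 4), so (7/43) = −(43/7).
Reduce top mod 7: now compute (1/7).
Reached (1/7) = 1. Collecting the sign flips along the way, the symbol is +1.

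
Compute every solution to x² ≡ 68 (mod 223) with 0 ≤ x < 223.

Since 223 ≡ 3 (mod 4), a square root of 68 is 68^((223+1)/4) = 68^56 mod 223.
Repeated squaring: 68^2≡164, 68^4≡136, 68^8≡210, 68^16≡169, 68^32≡17 (mod 223).
68^56 = 68^(32+16+8) ≡ 115 (mod 223).
Check: 115² = 13225 ≡ 68 (mod 223). The two roots are 108 and 115.

108, 115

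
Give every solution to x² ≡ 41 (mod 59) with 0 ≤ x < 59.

10, 49

Since 59 ≡ 3 (mod 4), a square root of 41 is 41^((59+1)/4) = 41^15 mod 59.
Repeated squaring: 41^2≡29, 41^4≡15, 41^8≡48 (mod 59).
41^15 = 41^(8+4+2+1) ≡ 49 (mod 59).
Check: 49² = 2401 ≡ 41 (mod 59). The two roots are 10 and 49.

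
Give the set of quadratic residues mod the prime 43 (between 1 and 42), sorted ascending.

Square k = 1,…,21 (k and 43−k give the same square):
1²=1, 2²=4, 3²=9, 4²=16, 5²=25, 6²=36, 7²≡6, 8²≡21, 9²≡38, 10²≡14, 11²≡35, 12²≡15, 13²≡40, 14²≡24, 15²≡10, 16²≡41, 17²≡31, 18²≡23, 19²≡17, 20²≡13, 21²≡11 (mod 43).
So the quadratic residues mod 43 are {1, 4, 6, 9, 10, 11, 13, 14, 15, 16, 17, 21, 23, 24, 25, 31, 35, 36, 38, 40, 41}.

1, 4, 6, 9, 10, 11, 13, 14, 15, 16, 17, 21, 23, 24, 25, 31, 35, 36, 38, 40, 41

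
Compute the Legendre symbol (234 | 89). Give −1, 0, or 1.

-1

First reduce: 234 ≡ 56 (mod 89).
Pull out 2^3: since 89 ≡ 1 (mod 8), (2/89) = +1, so (2/89)^3 = +1.
Reciprocity: 7 ≡ 3 and 89 ≡ 1 (mod 4), so (7/89) = +(89/7).
Reduce top mod 7: now compute (5/7).
Reciprocity: 5 ≡ 1 and 7 ≡ 3 (mod 4), so (5/7) = +(7/5).
Reduce top mod 5: now compute (2/5).
Pull out 2: since 5 ≡ 5 (mod 8), (2/5) = -1.
Reached (1/5) = 1. Collecting the sign flips along the way, the symbol is -1.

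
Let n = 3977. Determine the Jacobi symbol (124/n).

1

Pull out 2^2: since 3977 ≡ 1 (mod 8), (2/3977) = +1, so (2/3977)^2 = +1.
Reciprocity: 31 ≡ 3 and 3977 ≡ 1 (mod 4), so (31/3977) = +(3977/31).
Reduce top mod 31: now compute (9/31).
Reciprocity: 9 ≡ 1 and 31 ≡ 3 (mod 4), so (9/31) = +(31/9).
Reduce top mod 9: now compute (4/9).
Pull out 2^2: since 9 ≡ 1 (mod 8), (2/9) = +1, so (2/9)^2 = +1.
Reached (1/9) = 1. Collecting the sign flips along the way, the symbol is +1.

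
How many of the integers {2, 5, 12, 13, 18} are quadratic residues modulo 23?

(2/23) = +1 → QR.
(5/23) = -1 → non-residue.
(12/23) = +1 → QR.
(13/23) = +1 → QR.
(18/23) = +1 → QR.
Total quadratic residues among the 5: 4.

4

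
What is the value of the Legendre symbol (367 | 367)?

0

First reduce: 367 ≡ 0 (mod 367).
Top reduces to 0: gcd > 1, so the symbol is 0.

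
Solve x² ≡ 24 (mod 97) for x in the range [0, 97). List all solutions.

11, 86

97 ≡ 1 (mod 4), so we find a root by search.
Trying successive values, 11² = 121 ≡ 24 (mod 97). The other root is 97 − 11 = 86.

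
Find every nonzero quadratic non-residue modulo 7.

3 5 6

Square k = 1,…,3 (k and 7−k give the same square):
1²=1, 2²=4, 3²≡2 (mod 7).
The residues are {1, 2, 4}; the non-residues are the remaining 3 nonzero classes.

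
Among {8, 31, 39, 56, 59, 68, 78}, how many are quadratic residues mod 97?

(8/97) = +1 → QR.
(31/97) = +1 → QR.
(39/97) = -1 → non-residue.
(56/97) = -1 → non-residue.
(59/97) = -1 → non-residue.
(68/97) = -1 → non-residue.
(78/97) = -1 → non-residue.
Total quadratic residues among the 7: 2.

2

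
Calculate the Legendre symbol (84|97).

Pull out 2^2: since 97 ≡ 1 (mod 8), (2/97) = +1, so (2/97)^2 = +1.
Reciprocity: 21 ≡ 1 and 97 ≡ 1 (mod 4), so (21/97) = +(97/21).
Reduce top mod 21: now compute (13/21).
Reciprocity: 13 ≡ 1 and 21 ≡ 1 (mod 4), so (13/21) = +(21/13).
Reduce top mod 13: now compute (8/13).
Pull out 2^3: since 13 ≡ 5 (mod 8), (2/13) = -1, so (2/13)^3 = -1.
Reached (1/13) = 1. Collecting the sign flips along the way, the symbol is -1.

-1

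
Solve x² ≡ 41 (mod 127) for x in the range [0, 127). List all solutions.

26, 101

Since 127 ≡ 3 (mod 4), a square root of 41 is 41^((127+1)/4) = 41^32 mod 127.
Repeated squaring: 41^2≡30, 41^4≡11, 41^8≡121, 41^16≡36, 41^32≡26 (mod 127).
41^32 = 41^(32) ≡ 26 (mod 127).
Check: 26² = 676 ≡ 41 (mod 127). The two roots are 26 and 101.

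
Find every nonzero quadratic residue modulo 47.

Square k = 1,…,23 (k and 47−k give the same square):
1²=1, 2²=4, 3²=9, 4²=16, 5²=25, 6²=36, 7²≡2, 8²≡17, 9²≡34, 10²≡6, 11²≡27, 12²≡3, 13²≡28, 14²≡8, 15²≡37, 16²≡21, 17²≡7, 18²≡42, 19²≡32, 20²≡24, 21²≡18, 22²≡14, 23²≡12 (mod 47).
So the quadratic residues mod 47 are {1, 2, 3, 4, 6, 7, 8, 9, 12, 14, 16, 17, 18, 21, 24, 25, 27, 28, 32, 34, 36, 37, 42}.

1 2 3 4 6 7 8 9 12 14 16 17 18 21 24 25 27 28 32 34 36 37 42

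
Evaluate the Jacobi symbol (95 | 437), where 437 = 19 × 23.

0

Reciprocity: 95 ≡ 3 and 437 ≡ 1 (mod 4), so (95/437) = +(437/95).
Reduce top mod 95: now compute (57/95).
Reciprocity: 57 ≡ 1 and 95 ≡ 3 (mod 4), so (57/95) = +(95/57).
Reduce top mod 57: now compute (38/57).
Pull out 2: since 57 ≡ 1 (mod 8), (2/57) = +1.
Reciprocity: 19 ≡ 3 and 57 ≡ 1 (mod 4), so (19/57) = +(57/19).
Reduce top mod 19: now compute (0/19).
Top reduces to 0: gcd > 1, so the symbol is 0.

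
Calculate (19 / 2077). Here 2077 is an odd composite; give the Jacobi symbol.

1

Reciprocity: 19 ≡ 3 and 2077 ≡ 1 (mod 4), so (19/2077) = +(2077/19).
Reduce top mod 19: now compute (6/19).
Pull out 2: since 19 ≡ 3 (mod 8), (2/19) = -1.
Reciprocity: 3 ≡ 3 and 19 ≡ 3 (mod 4), so (3/19) = −(19/3).
Reduce top mod 3: now compute (1/3).
Reached (1/3) = 1. Collecting the sign flips along the way, the symbol is +1.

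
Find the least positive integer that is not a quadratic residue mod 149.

(2/149) = −1, so 2 is the smallest positive non-residue mod 149.

2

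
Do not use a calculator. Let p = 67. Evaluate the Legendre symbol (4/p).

1

Pull out 2^2: since 67 ≡ 3 (mod 8), (2/67) = -1, so (2/67)^2 = +1.
Reached (1/67) = 1. Collecting the sign flips along the way, the symbol is +1.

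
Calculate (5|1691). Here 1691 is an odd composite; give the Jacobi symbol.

Reciprocity: 5 ≡ 1 and 1691 ≡ 3 (mod 4), so (5/1691) = +(1691/5).
Reduce top mod 5: now compute (1/5).
Reached (1/5) = 1. Collecting the sign flips along the way, the symbol is +1.

1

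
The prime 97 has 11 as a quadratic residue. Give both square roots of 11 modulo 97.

97 ≡ 1 (mod 4), so we find a root by search.
Trying successive values, 37² = 1369 ≡ 11 (mod 97). The other root is 97 − 37 = 60.

37, 60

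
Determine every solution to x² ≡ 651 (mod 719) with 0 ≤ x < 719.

325, 394

Since 719 ≡ 3 (mod 4), a square root of 651 is 651^((719+1)/4) = 651^180 mod 719.
Repeated squaring: 651^2≡310, 651^4≡473, 651^8≡120, 651^16≡20, 651^32≡400, 651^64≡382, 651^128≡686 (mod 719).
651^180 = 651^(128+32+16+4) ≡ 325 (mod 719).
Check: 325² = 105625 ≡ 651 (mod 719). The two roots are 325 and 394.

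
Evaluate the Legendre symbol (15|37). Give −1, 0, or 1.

Euler's criterion: (15/37) ≡ 15^18 (mod 37).
15^2 ≡ 3 (mod 37)
15^4 ≡ 9 (mod 37)
15^8 ≡ 7 (mod 37)
15^16 ≡ 12 (mod 37)
15^18 = 15^(16+2) ≡ 36 (mod 37).
Result is 36 ≡ −1, so (15/37) = −1.

-1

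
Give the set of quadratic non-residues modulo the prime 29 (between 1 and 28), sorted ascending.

2 3 8 10 11 12 14 15 17 18 19 21 26 27

Square k = 1,…,14 (k and 29−k give the same square):
1²=1, 2²=4, 3²=9, 4²=16, 5²=25, 6²≡7, 7²≡20, 8²≡6, 9²≡23, 10²≡13, 11²≡5, 12²≡28, 13²≡24, 14²≡22 (mod 29).
The residues are {1, 4, 5, 6, 7, 9, 13, 16, 20, 22, 23, 24, 25, 28}; the non-residues are the remaining 14 nonzero classes.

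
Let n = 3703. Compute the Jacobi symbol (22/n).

Pull out 2: since 3703 ≡ 7 (mod 8), (2/3703) = +1.
Reciprocity: 11 ≡ 3 and 3703 ≡ 3 (mod 4), so (11/3703) = −(3703/11).
Reduce top mod 11: now compute (7/11).
Reciprocity: 7 ≡ 3 and 11 ≡ 3 (mod 4), so (7/11) = −(11/7).
Reduce top mod 7: now compute (4/7).
Pull out 2^2: since 7 ≡ 7 (mod 8), (2/7) = +1, so (2/7)^2 = +1.
Reached (1/7) = 1. Collecting the sign flips along the way, the symbol is +1.

1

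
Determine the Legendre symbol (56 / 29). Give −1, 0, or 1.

First reduce: 56 ≡ 27 (mod 29).
Reciprocity: 27 ≡ 3 and 29 ≡ 1 (mod 4), so (27/29) = +(29/27).
Reduce top mod 27: now compute (2/27).
Pull out 2: since 27 ≡ 3 (mod 8), (2/27) = -1.
Reached (1/27) = 1. Collecting the sign flips along the way, the symbol is -1.

-1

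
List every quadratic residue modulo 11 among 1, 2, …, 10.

1 3 4 5 9

Square k = 1,…,5 (k and 11−k give the same square):
1²=1, 2²=4, 3²=9, 4²≡5, 5²≡3 (mod 11).
So the quadratic residues mod 11 are {1, 3, 4, 5, 9}.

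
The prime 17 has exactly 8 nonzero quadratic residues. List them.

1,2,4,8,9,13,15,16

Square k = 1,…,8 (k and 17−k give the same square):
1²=1, 2²=4, 3²=9, 4²=16, 5²≡8, 6²≡2, 7²≡15, 8²≡13 (mod 17).
So the quadratic residues mod 17 are {1, 2, 4, 8, 9, 13, 15, 16}.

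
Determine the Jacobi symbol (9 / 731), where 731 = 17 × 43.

1

Reciprocity: 9 ≡ 1 and 731 ≡ 3 (mod 4), so (9/731) = +(731/9).
Reduce top mod 9: now compute (2/9).
Pull out 2: since 9 ≡ 1 (mod 8), (2/9) = +1.
Reached (1/9) = 1. Collecting the sign flips along the way, the symbol is +1.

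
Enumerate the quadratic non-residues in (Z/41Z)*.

Square k = 1,…,20 (k and 41−k give the same square):
1²=1, 2²=4, 3²=9, 4²=16, 5²=25, 6²=36, 7²≡8, 8²≡23, 9²≡40, 10²≡18, 11²≡39, 12²≡21, 13²≡5, 14²≡32, 15²≡20, 16²≡10, 17²≡2, 18²≡37, 19²≡33, 20²≡31 (mod 41).
The residues are {1, 2, 4, 5, 8, 9, 10, 16, 18, 20, 21, 23, 25, 31, 32, 33, 36, 37, 39, 40}; the non-residues are the remaining 20 nonzero classes.

3, 6, 7, 11, 12, 13, 14, 15, 17, 19, 22, 24, 26, 27, 28, 29, 30, 34, 35, 38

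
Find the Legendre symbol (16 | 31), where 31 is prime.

1

Pull out 2^4: since 31 ≡ 7 (mod 8), (2/31) = +1, so (2/31)^4 = +1.
Reached (1/31) = 1. Collecting the sign flips along the way, the symbol is +1.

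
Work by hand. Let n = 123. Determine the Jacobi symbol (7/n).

Reciprocity: 7 ≡ 3 and 123 ≡ 3 (mod 4), so (7/123) = −(123/7).
Reduce top mod 7: now compute (4/7).
Pull out 2^2: since 7 ≡ 7 (mod 8), (2/7) = +1, so (2/7)^2 = +1.
Reached (1/7) = 1. Collecting the sign flips along the way, the symbol is -1.

-1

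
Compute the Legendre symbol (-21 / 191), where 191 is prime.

1

Euler's criterion: (-21/191) ≡ 170^95 (mod 191).
170^2 ≡ 59 (mod 191)
170^4 ≡ 43 (mod 191)
170^8 ≡ 130 (mod 191)
170^16 ≡ 92 (mod 191)
170^32 ≡ 60 (mod 191)
170^64 ≡ 162 (mod 191)
170^95 = 170^(64+16+8+4+2+1) ≡ 1 (mod 191).
Result is 1, so (-21/191) = 1.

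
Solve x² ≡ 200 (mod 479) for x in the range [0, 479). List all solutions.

Since 479 ≡ 3 (mod 4), a square root of 200 is 200^((479+1)/4) = 200^120 mod 479.
Repeated squaring: 200^2≡243, 200^4≡132, 200^8≡180, 200^16≡307, 200^32≡365, 200^64≡63 (mod 479).
200^120 = 200^(64+32+16+8) ≡ 46 (mod 479).
Check: 46² = 2116 ≡ 200 (mod 479). The two roots are 46 and 433.

46, 433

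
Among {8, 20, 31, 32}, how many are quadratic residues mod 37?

(8/37) = -1 → non-residue.
(20/37) = -1 → non-residue.
(31/37) = -1 → non-residue.
(32/37) = -1 → non-residue.
Total quadratic residues among the 4: 0.

0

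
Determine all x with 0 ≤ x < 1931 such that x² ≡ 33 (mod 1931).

583, 1348

Since 1931 ≡ 3 (mod 4), a square root of 33 is 33^((1931+1)/4) = 33^483 mod 1931.
Repeated squaring: 33^2≡1089, 33^4≡287, 33^8≡1267, 33^16≡628, 33^32≡460, 33^64≡1121, 33^128≡1491, 33^256≡500 (mod 1931).
33^483 = 33^(256+128+64+32+2+1) ≡ 1348 (mod 1931).
Check: 1348² = 1817104 ≡ 33 (mod 1931). The two roots are 583 and 1348.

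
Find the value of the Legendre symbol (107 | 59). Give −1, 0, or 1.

1

Euler's criterion: (107/59) ≡ 48^29 (mod 59).
48^2 ≡ 3 (mod 59)
48^4 ≡ 9 (mod 59)
48^8 ≡ 22 (mod 59)
48^16 ≡ 12 (mod 59)
48^29 = 48^(16+8+4+1) ≡ 1 (mod 59).
Result is 1, so (107/59) = 1.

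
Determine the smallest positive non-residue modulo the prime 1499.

(2/1499) = −1, so 2 is the smallest positive non-residue mod 1499.

2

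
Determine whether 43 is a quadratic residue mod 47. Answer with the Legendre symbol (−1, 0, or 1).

-1

Reciprocity: 43 ≡ 3 and 47 ≡ 3 (mod 4), so (43/47) = −(47/43).
Reduce top mod 43: now compute (4/43).
Pull out 2^2: since 43 ≡ 3 (mod 8), (2/43) = -1, so (2/43)^2 = +1.
Reached (1/43) = 1. Collecting the sign flips along the way, the symbol is -1.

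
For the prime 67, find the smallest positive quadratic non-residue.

2

(2/67) = −1, so 2 is the smallest positive non-residue mod 67.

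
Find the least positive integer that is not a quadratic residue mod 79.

3

(2/79) = +1, so 2 is a residue.
(3/79) = −1, so 3 is the smallest positive non-residue mod 79.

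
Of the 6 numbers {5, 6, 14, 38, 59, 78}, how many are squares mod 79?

(5/79) = +1 → QR.
(6/79) = -1 → non-residue.
(14/79) = -1 → non-residue.
(38/79) = +1 → QR.
(59/79) = -1 → non-residue.
(78/79) = -1 → non-residue.
Total quadratic residues among the 6: 2.

2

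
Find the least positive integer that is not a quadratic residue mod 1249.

7

(2/1249) = +1, so 2 is a residue.
(3/1249) = +1, so 3 is a residue.
(4/1249) = +1, so 4 is a residue.
(5/1249) = +1, so 5 is a residue.
(6/1249) = +1, so 6 is a residue.
(7/1249) = −1, so 7 is the smallest positive non-residue mod 1249.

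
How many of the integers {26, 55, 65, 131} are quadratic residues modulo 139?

3

(26/139) = -1 → non-residue.
(55/139) = +1 → QR.
(65/139) = +1 → QR.
(131/139) = +1 → QR.
Total quadratic residues among the 4: 3.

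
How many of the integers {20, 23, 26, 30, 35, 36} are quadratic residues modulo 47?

1

(20/47) = -1 → non-residue.
(23/47) = -1 → non-residue.
(26/47) = -1 → non-residue.
(30/47) = -1 → non-residue.
(35/47) = -1 → non-residue.
(36/47) = +1 → QR.
Total quadratic residues among the 6: 1.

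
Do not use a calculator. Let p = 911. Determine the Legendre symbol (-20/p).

-1

First reduce: -20 ≡ 891 (mod 911).
Reciprocity: 891 ≡ 3 and 911 ≡ 3 (mod 4), so (891/911) = −(911/891).
Reduce top mod 891: now compute (20/891).
Pull out 2^2: since 891 ≡ 3 (mod 8), (2/891) = -1, so (2/891)^2 = +1.
Reciprocity: 5 ≡ 1 and 891 ≡ 3 (mod 4), so (5/891) = +(891/5).
Reduce top mod 5: now compute (1/5).
Reached (1/5) = 1. Collecting the sign flips along the way, the symbol is -1.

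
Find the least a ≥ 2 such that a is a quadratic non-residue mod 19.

(2/19) = −1, so 2 is the smallest positive non-residue mod 19.

2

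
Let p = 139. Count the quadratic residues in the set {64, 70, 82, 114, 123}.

(64/139) = +1 → QR.
(70/139) = -1 → non-residue.
(82/139) = -1 → non-residue.
(114/139) = -1 → non-residue.
(123/139) = -1 → non-residue.
Total quadratic residues among the 5: 1.

1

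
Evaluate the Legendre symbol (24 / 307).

1

Pull out 2^3: since 307 ≡ 3 (mod 8), (2/307) = -1, so (2/307)^3 = -1.
Reciprocity: 3 ≡ 3 and 307 ≡ 3 (mod 4), so (3/307) = −(307/3).
Reduce top mod 3: now compute (1/3).
Reached (1/3) = 1. Collecting the sign flips along the way, the symbol is +1.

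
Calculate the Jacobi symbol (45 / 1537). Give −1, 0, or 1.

-1

Reciprocity: 45 ≡ 1 and 1537 ≡ 1 (mod 4), so (45/1537) = +(1537/45).
Reduce top mod 45: now compute (7/45).
Reciprocity: 7 ≡ 3 and 45 ≡ 1 (mod 4), so (7/45) = +(45/7).
Reduce top mod 7: now compute (3/7).
Reciprocity: 3 ≡ 3 and 7 ≡ 3 (mod 4), so (3/7) = −(7/3).
Reduce top mod 3: now compute (1/3).
Reached (1/3) = 1. Collecting the sign flips along the way, the symbol is -1.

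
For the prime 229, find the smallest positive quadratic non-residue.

(2/229) = −1, so 2 is the smallest positive non-residue mod 229.

2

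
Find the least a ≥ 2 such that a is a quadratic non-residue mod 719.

11

(2/719) = +1, so 2 is a residue.
(3/719) = +1, so 3 is a residue.
(4/719) = +1, so 4 is a residue.
(5/719) = +1, so 5 is a residue.
(6/719) = +1, so 6 is a residue.
(7/719) = +1, so 7 is a residue.
(8/719) = +1, so 8 is a residue.
(9/719) = +1, so 9 is a residue.
(10/719) = +1, so 10 is a residue.
(11/719) = −1, so 11 is the smallest positive non-residue mod 719.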